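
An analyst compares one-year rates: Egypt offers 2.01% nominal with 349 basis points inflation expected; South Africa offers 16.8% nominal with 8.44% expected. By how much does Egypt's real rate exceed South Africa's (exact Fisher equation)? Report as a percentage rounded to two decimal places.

Egypt: (1 + 0.0201)/(1 + 0.0349) − 1 = -1.4301%
South Africa: (1 + 0.1680)/(1 + 0.0844) − 1 = 7.7093%
Differential = -1.4301% − 7.7093% = -9.1394% → -9.14%.

-9.14%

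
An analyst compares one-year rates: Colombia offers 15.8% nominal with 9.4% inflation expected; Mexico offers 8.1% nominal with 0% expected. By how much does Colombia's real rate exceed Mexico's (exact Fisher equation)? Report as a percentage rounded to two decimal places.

Colombia: (1 + 0.1580)/(1 + 0.0940) − 1 = 5.8501%
Mexico: (1 + 0.0810)/(1 + 0.0000) − 1 = 8.1000%
Differential = 5.8501% − 8.1000% = -2.2499% → -2.25%.

-2.25%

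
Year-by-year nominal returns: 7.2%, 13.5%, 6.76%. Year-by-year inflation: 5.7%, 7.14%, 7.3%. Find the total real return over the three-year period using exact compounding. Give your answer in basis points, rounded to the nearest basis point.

Nominal growth factor = 1.0720 × 1.1350 × 1.0676 = 1.298970
Price-level growth factor = 1.0570 × 1.0714 × 1.0730 = 1.215140
Real growth factor = 1.298970 / 1.215140 = 1.068988
Total real return = 1.068988 − 1 → 690 basis points.

690 basis points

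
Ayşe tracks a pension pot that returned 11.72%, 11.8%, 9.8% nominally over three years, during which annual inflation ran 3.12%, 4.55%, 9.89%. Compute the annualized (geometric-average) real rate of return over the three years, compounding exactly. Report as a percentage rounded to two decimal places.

5.00%

Nominal growth factor = 1.1172 × 1.1180 × 1.0980 = 1.37143450
Price-level growth factor = 1.0312 × 1.0455 × 1.0989 = 1.18474563
Real growth factor = 1.37143450 / 1.18474563 = 1.15757718
Annualized real rate = 1.15757718^(1/3) − 1 = 4.9986% → 5.00%.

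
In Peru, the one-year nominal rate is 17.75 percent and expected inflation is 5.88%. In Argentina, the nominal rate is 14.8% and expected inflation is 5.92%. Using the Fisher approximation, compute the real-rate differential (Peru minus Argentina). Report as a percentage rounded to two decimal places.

Peru: 17.75% − 5.88% = 11.870%
Argentina: 14.8% − 5.92% = 8.880%
Differential = 2.990% → 2.99%.

2.99%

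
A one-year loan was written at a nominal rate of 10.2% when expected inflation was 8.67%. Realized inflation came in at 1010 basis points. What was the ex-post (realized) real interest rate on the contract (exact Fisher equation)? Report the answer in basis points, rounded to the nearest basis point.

9 basis points

Ex-post: (1 + 0.1020)/(1 + 0.1010) − 1 = 0.0908%
So the realized real rate is 9 basis points.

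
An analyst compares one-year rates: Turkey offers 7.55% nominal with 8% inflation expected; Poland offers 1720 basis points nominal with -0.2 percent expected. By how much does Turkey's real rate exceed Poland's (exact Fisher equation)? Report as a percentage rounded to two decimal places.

-17.85%

Turkey: (1 + 0.0755)/(1 + 0.0800) − 1 = -0.4167%
Poland: (1 + 0.1720)/(1 − 0.0020) − 1 = 17.4349%
Differential = -0.4167% − 17.4349% = -17.8515% → -17.85%.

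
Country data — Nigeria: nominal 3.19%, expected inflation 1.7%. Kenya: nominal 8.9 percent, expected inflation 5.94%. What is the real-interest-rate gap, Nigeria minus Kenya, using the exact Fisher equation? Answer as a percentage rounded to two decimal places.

Nigeria: (1 + 0.0319)/(1 + 0.0170) − 1 = 1.4651%
Kenya: (1 + 0.0890)/(1 + 0.0594) − 1 = 2.7940%
Differential = 1.4651% − 2.7940% = -1.3289% → -1.33%.

-1.33%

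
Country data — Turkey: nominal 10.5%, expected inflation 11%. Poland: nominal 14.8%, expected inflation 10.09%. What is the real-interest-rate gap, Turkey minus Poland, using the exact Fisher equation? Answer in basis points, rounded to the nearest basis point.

-473 basis points

Turkey: (1 + 0.1050)/(1 + 0.1100) − 1 = -0.4505%
Poland: (1 + 0.1480)/(1 + 0.1009) − 1 = 4.2783%
Differential = -0.4505% − 4.2783% = -4.7288% → -473 basis points.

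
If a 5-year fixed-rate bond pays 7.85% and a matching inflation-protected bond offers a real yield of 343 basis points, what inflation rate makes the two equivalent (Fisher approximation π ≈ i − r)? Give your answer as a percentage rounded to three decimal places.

4.420%

π ≈ i − r = 7.85% − 3.43% → 4.420%.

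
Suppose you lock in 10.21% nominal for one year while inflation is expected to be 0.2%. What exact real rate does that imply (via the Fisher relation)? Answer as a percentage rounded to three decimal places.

By the Fisher relation, 1 + r = (1 + i)/(1 + π).
1 + r = 1.10210 / 1.00200 = 1.099900
r = 1.099900 − 1 = 9.9900%, i.e. 9.990%.

9.990%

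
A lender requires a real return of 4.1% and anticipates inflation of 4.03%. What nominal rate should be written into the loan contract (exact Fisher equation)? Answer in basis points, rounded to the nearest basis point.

830 basis points

(1 + i) = (1 + r)(1 + π) = 1.04100 × 1.04030 = 1.0829523
i = 1.0829523 − 1, so the required nominal rate is 830 basis points.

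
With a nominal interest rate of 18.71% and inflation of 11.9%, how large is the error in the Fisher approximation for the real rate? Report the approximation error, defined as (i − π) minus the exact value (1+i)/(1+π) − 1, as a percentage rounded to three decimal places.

0.724%

Approximate: r ≈ 18.710% − 11.900% = 6.8100%
Exact: (1 + 0.1871)/(1 + 0.1190) − 1 = 6.0858%
Error = 6.8100% − 6.0858% = 0.7242% → 0.724%.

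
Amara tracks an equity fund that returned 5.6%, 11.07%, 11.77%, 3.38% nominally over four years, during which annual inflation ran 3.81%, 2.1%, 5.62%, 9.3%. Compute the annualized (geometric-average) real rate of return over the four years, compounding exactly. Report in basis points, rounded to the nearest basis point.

259 basis points

Compound the nominal returns: 1.0560 × 1.1107 × 1.1177 × 1.0338 = 1.35525953.
Compound inflation: 1.0381 × 1.0210 × 1.0562 × 1.0930 = 1.22357687.
Deflate: 1.35525953 / 1.22357687 = 1.10762108.
Annualized real rate = 1.10762108^(1/4) − 1 = 2.5883% → 259 basis points.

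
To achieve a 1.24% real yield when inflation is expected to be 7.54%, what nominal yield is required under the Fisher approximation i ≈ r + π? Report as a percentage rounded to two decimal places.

i ≈ r + π = 1.24% + 7.54% = 8.78%.

8.78%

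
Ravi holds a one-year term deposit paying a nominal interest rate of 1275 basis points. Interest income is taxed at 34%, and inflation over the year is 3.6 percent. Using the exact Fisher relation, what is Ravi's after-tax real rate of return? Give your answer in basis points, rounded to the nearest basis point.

After-tax nominal return = 12.75% × (1 − 0.34) = 8.4150%.
1 + r = 1.08415 / 1.03600 = 1.046477
After-tax real rate = 1.046477 − 1 → 465 basis points.

465 basis points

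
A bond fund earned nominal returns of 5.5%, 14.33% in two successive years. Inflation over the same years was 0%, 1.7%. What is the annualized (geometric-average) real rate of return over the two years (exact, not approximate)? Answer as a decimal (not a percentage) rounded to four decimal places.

Nominal growth factor = 1.0550 × 1.1433 = 1.20618150
Price-level growth factor = 1.0000 × 1.0170 = 1.01700000
Real growth factor = 1.20618150 / 1.01700000 = 1.18601917
Annualized real rate = 1.18601917^(1/2) − 1 = 8.9045% → 0.0890.

0.0890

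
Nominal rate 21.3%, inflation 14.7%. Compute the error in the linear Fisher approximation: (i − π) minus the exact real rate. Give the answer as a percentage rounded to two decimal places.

0.85%

Approximate: r ≈ 21.300% − 14.700% = 6.6000%
Exact: (1 + 0.2130)/(1 + 0.1470) − 1 = 5.7541%
Error = 6.6000% − 5.7541% = 0.8459% → 0.85%.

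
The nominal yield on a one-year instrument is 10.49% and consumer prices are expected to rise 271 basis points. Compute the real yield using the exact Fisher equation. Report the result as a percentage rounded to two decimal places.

7.57%

By the Fisher identity, 1 + r = (1 + i)/(1 + π).
1 + r = 1.10490 / 1.02710 = 1.075747
r = 1.075747 − 1 = 7.5747%, i.e. 7.57%.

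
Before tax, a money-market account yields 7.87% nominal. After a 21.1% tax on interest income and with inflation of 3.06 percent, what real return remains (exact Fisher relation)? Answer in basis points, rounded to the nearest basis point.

306 basis points

After-tax nominal return = 7.87% × (1 − 0.211) = 6.20943%.
1 + r = 1.0620943 / 1.03060 = 1.030559
After-tax real rate = 1.030559 − 1 → 306 basis points.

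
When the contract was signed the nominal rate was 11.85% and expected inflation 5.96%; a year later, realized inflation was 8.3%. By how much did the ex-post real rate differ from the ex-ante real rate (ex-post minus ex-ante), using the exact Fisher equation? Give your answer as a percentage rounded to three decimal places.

-2.281%

Ex-ante: (1 + 0.1185)/(1 + 0.0596) − 1 = 5.5587%
Ex-post: (1 + 0.1185)/(1 + 0.0830) − 1 = 3.2779%
Difference (ex-post − ex-ante) = -2.2808% → -2.281%.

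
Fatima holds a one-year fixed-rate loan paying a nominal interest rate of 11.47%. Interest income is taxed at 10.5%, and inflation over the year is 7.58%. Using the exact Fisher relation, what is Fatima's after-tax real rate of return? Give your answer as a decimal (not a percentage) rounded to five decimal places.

0.02496

After-tax nominal return = 11.47% × (1 − 0.105) = 10.26565%.
1 + r = 1.1026565 / 1.07580 = 1.024964
After-tax real rate = 1.024964 − 1 → 0.02496.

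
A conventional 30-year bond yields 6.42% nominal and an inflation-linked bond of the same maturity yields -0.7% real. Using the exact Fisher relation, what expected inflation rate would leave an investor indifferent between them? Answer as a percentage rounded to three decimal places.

(1 + π) = (1 + i)/(1 + r) = 1.06420 / 0.99300 = 1.071702
Break-even inflation = 1.071702 − 1 → 7.170%.

7.170%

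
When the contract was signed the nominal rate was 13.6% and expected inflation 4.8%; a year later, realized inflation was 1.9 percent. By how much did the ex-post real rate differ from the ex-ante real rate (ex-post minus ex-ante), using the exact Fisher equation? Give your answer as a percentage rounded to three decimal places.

Ex-ante: (1 + 0.1360)/(1 + 0.0480) − 1 = 8.3969%
Ex-post: (1 + 0.1360)/(1 + 0.0190) − 1 = 11.4818%
Difference (ex-post − ex-ante) = 3.0849% → 3.085%.

3.085%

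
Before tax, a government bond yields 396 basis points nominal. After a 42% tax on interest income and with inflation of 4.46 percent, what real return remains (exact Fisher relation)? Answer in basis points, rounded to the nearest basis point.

-207 basis points

After-tax nominal return = 3.96% × (1 − 0.42) = 2.2968%.
1 + r = 1.022968 / 1.04460 = 0.979292
After-tax real rate = 0.979292 − 1 → -207 basis points.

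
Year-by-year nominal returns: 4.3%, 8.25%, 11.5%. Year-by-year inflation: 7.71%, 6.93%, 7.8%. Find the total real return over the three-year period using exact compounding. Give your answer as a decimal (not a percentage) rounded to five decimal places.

Nominal growth factor = 1.0430 × 1.0825 × 1.1150 = 1.258888
Price-level growth factor = 1.0771 × 1.0693 × 1.0780 = 1.241579
Real growth factor = 1.258888 / 1.241579 = 1.013941
Total real return = 1.013941 − 1 → 0.01394.

0.01394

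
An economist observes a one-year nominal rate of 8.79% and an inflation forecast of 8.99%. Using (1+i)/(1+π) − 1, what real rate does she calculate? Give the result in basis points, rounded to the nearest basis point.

-18 basis points

By the Fisher relation, 1 + r = (1 + i)/(1 + π).
1 + r = 1.08790 / 1.08990 = 0.998165
r = 0.998165 − 1 = -0.1835%, i.e. -18 basis points.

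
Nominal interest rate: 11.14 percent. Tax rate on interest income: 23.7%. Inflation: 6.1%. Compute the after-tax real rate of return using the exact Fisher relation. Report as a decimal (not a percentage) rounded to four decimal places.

0.0226

After-tax nominal return = 11.14% × (1 − 0.237) = 8.49982%.
1 + r = 1.0849982 / 1.06100 = 1.022618
After-tax real rate = 1.022618 − 1 → 0.0226.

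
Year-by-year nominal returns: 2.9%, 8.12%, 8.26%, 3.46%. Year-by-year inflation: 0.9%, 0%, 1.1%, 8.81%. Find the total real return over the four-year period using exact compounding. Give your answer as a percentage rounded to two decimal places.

Compound the nominal returns: 1.0290 × 1.0812 × 1.0826 × 1.0346 = 1.246126.
Compound inflation: 1.0090 × 1.0000 × 1.0110 × 1.0881 = 1.109970.
Deflate: 1.246126 / 1.109970 = 1.122667.
Total real return = 1.122667 − 1 → 12.27%.

12.27%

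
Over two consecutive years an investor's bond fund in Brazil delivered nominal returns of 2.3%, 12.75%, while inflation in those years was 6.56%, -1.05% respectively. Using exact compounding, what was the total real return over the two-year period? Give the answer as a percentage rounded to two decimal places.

Nominal growth factor = 1.0230 × 1.1275 = 1.153433
Price-level growth factor = 1.0656 × 0.9895 = 1.054411
Real growth factor = 1.153433 / 1.054411 = 1.093911
Total real return = 1.093911 − 1 → 9.39%.

9.39%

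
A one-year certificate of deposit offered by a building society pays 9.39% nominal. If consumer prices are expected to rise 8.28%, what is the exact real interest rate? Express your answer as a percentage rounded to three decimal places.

1.025%

1 + r = 1.09390 / 1.08280 = 1.010251
r = 1.010251 − 1 = 1.0251%, i.e. 1.025%.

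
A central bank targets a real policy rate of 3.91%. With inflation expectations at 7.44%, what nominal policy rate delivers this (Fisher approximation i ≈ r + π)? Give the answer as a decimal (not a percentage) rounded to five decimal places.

i ≈ r + π = 3.91% + 7.44% = 0.11350.

0.11350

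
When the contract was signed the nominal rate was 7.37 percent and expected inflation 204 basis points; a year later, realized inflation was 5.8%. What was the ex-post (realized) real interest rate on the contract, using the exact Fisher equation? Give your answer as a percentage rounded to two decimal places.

Ex-post: (1 + 0.0737)/(1 + 0.0580) − 1 = 1.4839%
So the realized real rate is 1.48%.

1.48%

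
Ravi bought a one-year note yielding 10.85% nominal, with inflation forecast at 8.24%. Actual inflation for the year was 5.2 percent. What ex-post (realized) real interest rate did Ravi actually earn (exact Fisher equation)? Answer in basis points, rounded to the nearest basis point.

Ex-post: (1 + 0.1085)/(1 + 0.0520) − 1 = 5.3707%
So the realized real rate is 537 basis points.

537 basis points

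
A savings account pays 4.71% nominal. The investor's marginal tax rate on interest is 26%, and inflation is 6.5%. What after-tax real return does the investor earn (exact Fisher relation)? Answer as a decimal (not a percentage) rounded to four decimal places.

-0.0283

After-tax nominal return = 4.71% × (1 − 0.26) = 3.4854%.
1 + r = 1.034854 / 1.06500 = 0.971694
After-tax real rate = 0.971694 − 1 → -0.0283.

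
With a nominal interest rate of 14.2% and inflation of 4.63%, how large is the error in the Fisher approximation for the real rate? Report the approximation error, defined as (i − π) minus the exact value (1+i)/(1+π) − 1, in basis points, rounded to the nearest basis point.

Approximate: r ≈ 14.200% − 4.630% = 9.5700%
Exact: (1 + 0.1420)/(1 + 0.0463) − 1 = 9.1465%
Error = 9.5700% − 9.1465% = 0.4235% → 42 basis points.

42 basis points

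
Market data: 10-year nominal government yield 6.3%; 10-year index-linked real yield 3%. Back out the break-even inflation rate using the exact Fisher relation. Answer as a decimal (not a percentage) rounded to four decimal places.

0.0320

(1 + π) = (1 + i)/(1 + r) = 1.06300 / 1.03000 = 1.032039
Break-even inflation = 1.032039 − 1 → 0.0320.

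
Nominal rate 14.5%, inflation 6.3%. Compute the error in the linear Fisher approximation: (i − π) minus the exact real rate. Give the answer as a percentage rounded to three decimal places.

0.486%

Approximate: r ≈ 14.500% − 6.300% = 8.2000%
Exact: (1 + 0.1450)/(1 + 0.0630) − 1 = 7.7140%
Error = 8.2000% − 7.7140% = 0.4860% → 0.486%.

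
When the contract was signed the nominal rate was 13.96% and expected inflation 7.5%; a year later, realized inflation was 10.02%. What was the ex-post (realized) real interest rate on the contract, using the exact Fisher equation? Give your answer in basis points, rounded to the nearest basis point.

Ex-post: (1 + 0.1396)/(1 + 0.1002) − 1 = 3.5812%
So the realized real rate is 358 basis points.

358 basis points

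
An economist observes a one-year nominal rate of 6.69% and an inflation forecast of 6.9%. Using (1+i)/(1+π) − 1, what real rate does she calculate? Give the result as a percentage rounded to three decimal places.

By the Fisher equation, 1 + r = (1 + i)/(1 + π).
1 + r = 1.06690 / 1.06900 = 0.998036
r = 0.998036 − 1 = -0.1964%, i.e. -0.196%.

-0.196%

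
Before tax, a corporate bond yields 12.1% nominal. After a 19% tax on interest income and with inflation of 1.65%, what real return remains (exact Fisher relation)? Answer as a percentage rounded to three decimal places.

After-tax nominal return = 12.1% × (1 − 0.19) = 9.8010%.
1 + r = 1.09801 / 1.01650 = 1.080187
After-tax real rate = 1.080187 − 1 → 8.019%.

8.019%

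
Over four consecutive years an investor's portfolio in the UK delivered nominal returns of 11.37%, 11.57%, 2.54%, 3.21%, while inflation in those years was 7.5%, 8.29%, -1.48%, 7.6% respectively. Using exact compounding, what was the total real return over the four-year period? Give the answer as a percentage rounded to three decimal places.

6.561%

Nominal growth factor = 1.1137 × 1.1157 × 1.0254 × 1.0321 = 1.315015
Price-level growth factor = 1.0750 × 1.0829 × 0.9852 × 1.0760 = 1.234052
Real growth factor = 1.315015 / 1.234052 = 1.065607
Total real return = 1.065607 − 1 → 6.561%.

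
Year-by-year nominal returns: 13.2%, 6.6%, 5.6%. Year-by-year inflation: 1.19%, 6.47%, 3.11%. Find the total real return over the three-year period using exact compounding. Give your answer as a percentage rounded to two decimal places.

14.71%

Compound the nominal returns: 1.1320 × 1.0660 × 1.0560 = 1.274288.
Compound inflation: 1.0119 × 1.0647 × 1.0311 = 1.110876.
Deflate: 1.274288 / 1.110876 = 1.147102.
Total real return = 1.147102 − 1 → 14.71%.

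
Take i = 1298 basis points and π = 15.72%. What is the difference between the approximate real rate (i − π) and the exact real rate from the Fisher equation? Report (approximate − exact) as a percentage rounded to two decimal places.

-0.37%

Approximate: r ≈ 12.980% − 15.720% = -2.7400%
Exact: (1 + 0.1298)/(1 + 0.1572) − 1 = -2.3678%
Error = -2.7400% − (-2.3678%) = -0.3722% → -0.37%.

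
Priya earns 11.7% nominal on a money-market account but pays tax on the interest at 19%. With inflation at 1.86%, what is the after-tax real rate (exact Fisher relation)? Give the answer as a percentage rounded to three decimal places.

7.478%

After-tax nominal return = 11.7% × (1 − 0.19) = 9.4770%.
1 + r = 1.09477 / 1.01860 = 1.074779
After-tax real rate = 1.074779 − 1 → 7.478%.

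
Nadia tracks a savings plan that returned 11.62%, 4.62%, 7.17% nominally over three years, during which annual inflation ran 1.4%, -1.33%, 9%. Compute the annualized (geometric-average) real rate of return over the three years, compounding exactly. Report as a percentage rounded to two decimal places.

Compound the nominal returns: 1.1162 × 1.0462 × 1.0717 = 1.25149744.
Compound inflation: 1.0140 × 0.9867 × 1.0900 = 1.09056004.
Deflate: 1.25149744 / 1.09056004 = 1.14757316.
Annualized real rate = 1.14757316^(1/3) − 1 = 4.6952% → 4.70%.

4.70%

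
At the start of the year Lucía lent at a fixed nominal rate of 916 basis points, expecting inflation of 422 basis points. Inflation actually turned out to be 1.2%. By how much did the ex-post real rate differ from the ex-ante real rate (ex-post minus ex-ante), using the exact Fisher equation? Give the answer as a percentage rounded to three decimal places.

Ex-ante: (1 + 0.0916)/(1 + 0.0422) − 1 = 4.7400%
Ex-post: (1 + 0.0916)/(1 + 0.0120) − 1 = 7.8656%
Difference (ex-post − ex-ante) = 3.1256% → 3.126%.

3.126%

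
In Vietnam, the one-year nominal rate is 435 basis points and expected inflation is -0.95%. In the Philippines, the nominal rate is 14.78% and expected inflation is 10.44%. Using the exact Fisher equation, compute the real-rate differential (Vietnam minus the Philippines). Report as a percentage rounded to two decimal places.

1.42%

Vietnam: (1 + 0.0435)/(1 − 0.0095) − 1 = 5.3508%
The Philippines: (1 + 0.1478)/(1 + 0.1044) − 1 = 3.9297%
Differential = 5.3508% − 3.9297% = 1.4211% → 1.42%.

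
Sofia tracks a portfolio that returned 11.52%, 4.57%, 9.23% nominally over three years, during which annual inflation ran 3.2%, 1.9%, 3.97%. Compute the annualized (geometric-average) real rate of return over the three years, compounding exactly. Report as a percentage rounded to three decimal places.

5.224%

Compound the nominal returns: 1.1152 × 1.0457 × 1.0923 = 1.27380164.
Compound inflation: 1.0320 × 1.0190 × 1.0397 = 1.09335684.
Deflate: 1.27380164 / 1.09335684 = 1.16503743.
Annualized real rate = 1.16503743^(1/3) − 1 = 5.2236% → 5.224%.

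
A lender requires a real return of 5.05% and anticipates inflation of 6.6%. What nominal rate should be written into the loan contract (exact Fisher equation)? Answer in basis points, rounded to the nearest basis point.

1198 basis points

(1 + i) = (1 + r)(1 + π) = 1.05050 × 1.06600 = 1.119833
i = 1.119833 − 1, so the required nominal rate is 1198 basis points.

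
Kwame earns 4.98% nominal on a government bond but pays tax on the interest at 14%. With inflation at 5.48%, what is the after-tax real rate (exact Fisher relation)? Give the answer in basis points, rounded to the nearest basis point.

-114 basis points

After-tax nominal return = 4.98% × (1 − 0.14) = 4.2828%.
1 + r = 1.042828 / 1.05480 = 0.98864998
After-tax real rate = 0.98864998 − 1 → -114 basis points.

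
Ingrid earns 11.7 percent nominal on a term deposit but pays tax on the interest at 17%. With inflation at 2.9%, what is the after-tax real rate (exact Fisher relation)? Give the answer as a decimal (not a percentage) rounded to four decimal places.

After-tax nominal return = 11.7% × (1 − 0.17) = 9.7110%.
1 + r = 1.09711 / 1.02900 = 1.066190
After-tax real rate = 1.066190 − 1 → 0.0662.

0.0662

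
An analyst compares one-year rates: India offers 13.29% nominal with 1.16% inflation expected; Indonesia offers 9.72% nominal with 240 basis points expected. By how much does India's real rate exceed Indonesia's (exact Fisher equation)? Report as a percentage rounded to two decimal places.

India: (1 + 0.1329)/(1 + 0.0116) − 1 = 11.9909%
Indonesia: (1 + 0.0972)/(1 + 0.0240) − 1 = 7.1484%
Differential = 11.9909% − 7.1484% = 4.8425% → 4.84%.

4.84%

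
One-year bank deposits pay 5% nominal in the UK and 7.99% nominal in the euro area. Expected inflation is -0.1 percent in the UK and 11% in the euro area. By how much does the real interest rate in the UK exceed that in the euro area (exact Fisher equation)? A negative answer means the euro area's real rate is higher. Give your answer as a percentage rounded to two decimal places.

7.82%

The UK: (1 + 0.0500)/(1 − 0.0010) − 1 = 5.1051%
The euro area: (1 + 0.0799)/(1 + 0.1100) − 1 = -2.7117%
Differential = 5.1051% − (-2.7117%) = 7.8168% → 7.82%.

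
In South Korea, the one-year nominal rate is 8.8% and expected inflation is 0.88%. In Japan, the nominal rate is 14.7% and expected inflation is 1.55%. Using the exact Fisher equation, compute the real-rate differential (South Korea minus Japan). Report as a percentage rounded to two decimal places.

South Korea: (1 + 0.0880)/(1 + 0.0088) − 1 = 7.8509%
Japan: (1 + 0.1470)/(1 + 0.0155) − 1 = 12.9493%
Differential = 7.8509% − 12.9493% = -5.0984% → -5.10%.

-5.10%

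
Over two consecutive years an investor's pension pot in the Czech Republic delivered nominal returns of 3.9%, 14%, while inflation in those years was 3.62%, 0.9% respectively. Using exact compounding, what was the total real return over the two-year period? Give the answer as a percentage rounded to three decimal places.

Nominal growth factor = 1.0390 × 1.1400 = 1.1844600
Price-level growth factor = 1.0362 × 1.0090 = 1.0455258
Real growth factor = 1.1844600 / 1.0455258 = 1.1328845
Total real return = 1.1328845 − 1 → 13.288%.

13.288%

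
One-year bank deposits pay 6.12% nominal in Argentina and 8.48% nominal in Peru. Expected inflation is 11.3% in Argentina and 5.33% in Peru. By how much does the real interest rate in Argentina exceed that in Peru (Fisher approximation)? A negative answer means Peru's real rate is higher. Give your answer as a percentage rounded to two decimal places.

-8.33%

Argentina: 6.12% − 11.3% = -5.180%
Peru: 8.48% − 5.33% = 3.150%
Differential = -8.330% → -8.33%.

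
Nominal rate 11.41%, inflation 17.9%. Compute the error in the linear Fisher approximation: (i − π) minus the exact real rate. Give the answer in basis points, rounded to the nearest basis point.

Approximate: r ≈ 11.410% − 17.900% = -6.4900%
Exact: (1 + 0.1141)/(1 + 0.1790) − 1 = -5.5047%
Error = -6.4900% − (-5.5047%) = -0.9853% → -99 basis points.

-99 basis points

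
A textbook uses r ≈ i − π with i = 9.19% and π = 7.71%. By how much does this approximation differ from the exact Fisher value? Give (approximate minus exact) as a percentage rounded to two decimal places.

0.11%

Approximate: r ≈ 9.190% − 7.710% = 1.4800%
Exact: (1 + 0.0919)/(1 + 0.0771) − 1 = 1.3741%
Error = 1.4800% − 1.3741% = 0.1059% → 0.11%.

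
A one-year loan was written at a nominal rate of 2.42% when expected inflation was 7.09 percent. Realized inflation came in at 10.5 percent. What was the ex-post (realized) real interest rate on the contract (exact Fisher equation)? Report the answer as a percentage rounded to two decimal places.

Ex-post: (1 + 0.0242)/(1 + 0.1050) − 1 = -7.3122%
So the realized real rate is -7.31%.

-7.31%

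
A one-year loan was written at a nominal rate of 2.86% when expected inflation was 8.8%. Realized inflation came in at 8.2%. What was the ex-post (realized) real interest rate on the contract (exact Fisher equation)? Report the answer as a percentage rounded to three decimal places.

-4.935%

Ex-post: (1 + 0.0286)/(1 + 0.0820) − 1 = -4.9353%
So the realized real rate is -4.935%.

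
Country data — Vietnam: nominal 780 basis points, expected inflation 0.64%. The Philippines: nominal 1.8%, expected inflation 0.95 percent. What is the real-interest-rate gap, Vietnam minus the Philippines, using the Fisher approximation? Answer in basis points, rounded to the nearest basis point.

Vietnam: 7.8% − 0.64% = 7.160%
The Philippines: 1.8% − 0.95% = 0.850%
Differential = 6.310% → 631 basis points.

631 basis points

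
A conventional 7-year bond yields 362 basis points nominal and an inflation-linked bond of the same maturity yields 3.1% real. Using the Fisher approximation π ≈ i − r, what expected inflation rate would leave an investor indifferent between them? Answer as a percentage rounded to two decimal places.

π ≈ i − r = 3.62% − 3.1% → 0.52%.

0.52%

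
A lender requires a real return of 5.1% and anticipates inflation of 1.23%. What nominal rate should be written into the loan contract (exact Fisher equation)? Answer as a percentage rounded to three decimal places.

(1 + i) = (1 + r)(1 + π) = 1.05100 × 1.01230 = 1.0639273
i = 1.0639273 − 1, so the required nominal rate is 6.393%.

6.393%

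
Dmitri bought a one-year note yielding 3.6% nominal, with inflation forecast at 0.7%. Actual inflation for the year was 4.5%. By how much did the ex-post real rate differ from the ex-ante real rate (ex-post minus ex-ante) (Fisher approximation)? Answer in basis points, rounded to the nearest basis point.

Ex-ante: 3.6% − 0.7% = 2.900%
Ex-post: 3.6% − 4.5% = -0.900%
Difference (ex-post − ex-ante) = -3.8000% → -380 basis points.

-380 basis points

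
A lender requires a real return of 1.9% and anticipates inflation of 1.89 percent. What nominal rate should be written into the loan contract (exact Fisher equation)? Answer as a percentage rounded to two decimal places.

(1 + i) = (1 + r)(1 + π) = 1.01900 × 1.01890 = 1.0382591
i = 1.0382591 − 1, so the required nominal rate is 3.83%.

3.83%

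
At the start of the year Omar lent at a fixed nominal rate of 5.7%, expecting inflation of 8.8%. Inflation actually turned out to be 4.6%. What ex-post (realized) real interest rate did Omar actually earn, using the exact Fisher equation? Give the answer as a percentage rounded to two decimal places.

1.05%

Ex-post: (1 + 0.0570)/(1 + 0.0460) − 1 = 1.0516%
So the realized real rate is 1.05%.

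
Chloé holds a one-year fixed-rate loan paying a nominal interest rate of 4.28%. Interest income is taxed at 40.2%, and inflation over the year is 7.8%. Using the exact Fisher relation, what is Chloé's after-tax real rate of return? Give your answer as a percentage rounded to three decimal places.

After-tax nominal return = 4.28% × (1 − 0.402) = 2.55944%.
1 + r = 1.0255944 / 1.07800 = 0.951386
After-tax real rate = 0.951386 − 1 → -4.861%.

-4.861%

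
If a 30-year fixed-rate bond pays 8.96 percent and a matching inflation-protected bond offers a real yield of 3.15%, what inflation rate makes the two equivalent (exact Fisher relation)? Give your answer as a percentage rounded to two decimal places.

(1 + π) = (1 + i)/(1 + r) = 1.08960 / 1.03150 = 1.056326
Break-even inflation = 1.056326 − 1 → 5.63%.

5.63%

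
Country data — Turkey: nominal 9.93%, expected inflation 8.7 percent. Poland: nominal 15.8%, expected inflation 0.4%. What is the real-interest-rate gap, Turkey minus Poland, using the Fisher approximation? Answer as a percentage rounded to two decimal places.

-14.17%

Turkey: 9.93% − 8.7% = 1.230%
Poland: 15.8% − 0.4% = 15.400%
Differential = -14.170% → -14.17%.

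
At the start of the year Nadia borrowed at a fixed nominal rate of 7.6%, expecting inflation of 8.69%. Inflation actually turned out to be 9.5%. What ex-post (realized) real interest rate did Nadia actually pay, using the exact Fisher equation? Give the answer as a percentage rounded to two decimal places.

-1.74%

Ex-post: (1 + 0.0760)/(1 + 0.0950) − 1 = -1.7352%
So the realized real rate is -1.74%.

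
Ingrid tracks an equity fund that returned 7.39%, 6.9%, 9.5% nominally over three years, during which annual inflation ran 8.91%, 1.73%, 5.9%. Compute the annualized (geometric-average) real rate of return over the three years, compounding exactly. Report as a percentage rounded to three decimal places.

Compound the nominal returns: 1.0739 × 1.0690 × 1.0950 = 1.25705901.
Compound inflation: 1.0891 × 1.0173 × 1.0590 = 1.17330997.
Deflate: 1.25705901 / 1.17330997 = 1.07137844.
Annualized real rate = 1.07137844^(1/3) − 1 = 2.3248% → 2.325%.

2.325%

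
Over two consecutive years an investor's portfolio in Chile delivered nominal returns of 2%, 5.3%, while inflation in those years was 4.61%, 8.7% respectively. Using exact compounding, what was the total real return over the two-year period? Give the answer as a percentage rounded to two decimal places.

Compound the nominal returns: 1.0200 × 1.0530 = 1.074060.
Compound inflation: 1.0461 × 1.0870 = 1.137111.
Deflate: 1.074060 / 1.137111 = 0.944552.
Total real return = 0.944552 − 1 → -5.54%.

-5.54%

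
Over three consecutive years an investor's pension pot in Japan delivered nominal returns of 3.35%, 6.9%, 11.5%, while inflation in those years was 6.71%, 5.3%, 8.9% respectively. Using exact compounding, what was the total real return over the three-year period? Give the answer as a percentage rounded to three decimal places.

Nominal growth factor = 1.0335 × 1.0690 × 1.1150 = 1.231865
Price-level growth factor = 1.0671 × 1.0530 × 1.0890 = 1.223662
Real growth factor = 1.231865 / 1.223662 = 1.006704
Total real return = 1.006704 − 1 → 0.670%.

0.670%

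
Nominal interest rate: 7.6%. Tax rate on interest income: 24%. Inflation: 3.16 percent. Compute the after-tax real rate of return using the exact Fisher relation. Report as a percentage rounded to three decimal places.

After-tax nominal return = 7.6% × (1 − 0.24) = 5.7760%.
1 + r = 1.05776 / 1.03160 = 1.025359
After-tax real rate = 1.025359 − 1 → 2.536%.

2.536%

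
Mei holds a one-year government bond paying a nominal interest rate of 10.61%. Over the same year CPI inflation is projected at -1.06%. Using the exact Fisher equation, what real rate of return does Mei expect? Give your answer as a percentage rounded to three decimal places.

11.795%

By the Fisher equation, 1 + r = (1 + i)/(1 + π).
1 + r = 1.10610 / 0.98940 = 1.117950
r = 1.117950 − 1 = 11.7950%, i.e. 11.795%.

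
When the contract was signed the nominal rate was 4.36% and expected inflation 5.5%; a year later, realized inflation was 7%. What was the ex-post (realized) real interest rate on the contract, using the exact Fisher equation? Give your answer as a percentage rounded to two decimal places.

Ex-post: (1 + 0.0436)/(1 + 0.0700) − 1 = -2.4673%
So the realized real rate is -2.47%.

-2.47%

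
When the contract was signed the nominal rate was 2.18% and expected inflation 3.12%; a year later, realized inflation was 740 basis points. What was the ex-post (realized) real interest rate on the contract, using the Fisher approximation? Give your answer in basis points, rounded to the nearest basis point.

Ex-post: 2.18% − 7.4% = -5.220%
So the realized real rate is -522 basis points.

-522 basis points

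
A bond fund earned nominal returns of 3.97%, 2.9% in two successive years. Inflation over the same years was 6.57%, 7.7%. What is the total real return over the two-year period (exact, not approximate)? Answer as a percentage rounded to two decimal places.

Nominal growth factor = 1.0397 × 1.0290 = 1.069851
Price-level growth factor = 1.0657 × 1.0770 = 1.147759
Real growth factor = 1.069851 / 1.147759 = 0.932122
Total real return = 0.932122 − 1 → -6.79%.

-6.79%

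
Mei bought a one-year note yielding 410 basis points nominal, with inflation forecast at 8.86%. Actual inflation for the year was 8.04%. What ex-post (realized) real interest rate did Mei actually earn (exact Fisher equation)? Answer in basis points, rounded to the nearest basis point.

Ex-post: (1 + 0.0410)/(1 + 0.0804) − 1 = -3.6468%
So the realized real rate is -365 basis points.

-365 basis points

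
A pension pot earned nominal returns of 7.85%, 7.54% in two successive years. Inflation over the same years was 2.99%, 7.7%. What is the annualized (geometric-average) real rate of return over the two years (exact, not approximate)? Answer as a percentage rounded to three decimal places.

Nominal growth factor = 1.0785 × 1.0754 = 1.15981890
Price-level growth factor = 1.0299 × 1.0770 = 1.10920230
Real growth factor = 1.15981890 / 1.10920230 = 1.04563333
Annualized real rate = 1.04563333^(1/2) − 1 = 2.2562% → 2.256%.

2.256%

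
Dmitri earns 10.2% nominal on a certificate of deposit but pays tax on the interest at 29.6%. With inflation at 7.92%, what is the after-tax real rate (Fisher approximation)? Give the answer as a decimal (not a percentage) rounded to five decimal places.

After-tax nominal return = 10.2% × (1 − 0.296) = 7.1808%.
r ≈ 7.1808% − 7.92% → -0.00739.

-0.00739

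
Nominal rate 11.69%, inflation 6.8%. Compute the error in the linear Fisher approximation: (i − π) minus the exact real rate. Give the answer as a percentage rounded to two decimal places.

0.31%

Approximate: r ≈ 11.690% − 6.800% = 4.8900%
Exact: (1 + 0.1169)/(1 + 0.0680) − 1 = 4.5787%
Error = 4.8900% − 4.5787% = 0.3113% → 0.31%.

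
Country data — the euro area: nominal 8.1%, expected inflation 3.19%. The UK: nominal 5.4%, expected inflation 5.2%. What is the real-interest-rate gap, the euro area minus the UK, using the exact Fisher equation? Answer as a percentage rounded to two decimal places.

4.57%

The euro area: (1 + 0.0810)/(1 + 0.0319) − 1 = 4.7582%
The UK: (1 + 0.0540)/(1 + 0.0520) − 1 = 0.1901%
Differential = 4.7582% − 0.1901% = 4.5681% → 4.57%.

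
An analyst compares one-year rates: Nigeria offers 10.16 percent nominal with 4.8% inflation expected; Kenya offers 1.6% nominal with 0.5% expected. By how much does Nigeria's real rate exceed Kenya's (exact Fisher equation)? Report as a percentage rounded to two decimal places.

Nigeria: (1 + 0.1016)/(1 + 0.0480) − 1 = 5.1145%
Kenya: (1 + 0.0160)/(1 + 0.0050) − 1 = 1.0945%
Differential = 5.1145% − 1.0945% = 4.0200% → 4.02%.

4.02%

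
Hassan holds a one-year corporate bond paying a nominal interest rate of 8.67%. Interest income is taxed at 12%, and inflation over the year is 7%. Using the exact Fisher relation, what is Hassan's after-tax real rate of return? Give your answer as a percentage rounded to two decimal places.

0.59%

After-tax nominal return = 8.67% × (1 − 0.12) = 7.6296%.
1 + r = 1.076296 / 1.07000 = 1.005884
After-tax real rate = 1.005884 − 1 → 0.59%.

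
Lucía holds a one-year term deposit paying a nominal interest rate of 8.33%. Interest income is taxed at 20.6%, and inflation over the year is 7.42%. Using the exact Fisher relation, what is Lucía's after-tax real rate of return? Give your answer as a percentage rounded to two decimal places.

After-tax nominal return = 8.33% × (1 − 0.206) = 6.61402%.
1 + r = 1.0661402 / 1.07420 = 0.992497
After-tax real rate = 0.992497 − 1 → -0.75%.

-0.75%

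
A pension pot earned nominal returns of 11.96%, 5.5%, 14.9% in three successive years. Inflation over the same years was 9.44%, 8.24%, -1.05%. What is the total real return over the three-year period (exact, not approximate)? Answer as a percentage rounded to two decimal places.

Nominal growth factor = 1.1196 × 1.0550 × 1.1490 = 1.357174
Price-level growth factor = 1.0944 × 1.0824 × 0.9895 = 1.172140
Real growth factor = 1.357174 / 1.172140 = 1.157859
Total real return = 1.157859 − 1 → 15.79%.

15.79%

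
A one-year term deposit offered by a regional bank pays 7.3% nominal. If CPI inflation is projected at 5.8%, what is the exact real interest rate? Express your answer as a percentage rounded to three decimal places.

1.418%

By the Fisher relation, 1 + r = (1 + i)/(1 + π).
1 + r = 1.07300 / 1.05800 = 1.014178
r = 1.014178 − 1 = 1.4178%, i.e. 1.418%.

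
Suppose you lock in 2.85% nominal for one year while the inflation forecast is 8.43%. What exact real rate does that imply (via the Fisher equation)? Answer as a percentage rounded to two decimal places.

-5.15%

1 + r = 1.02850 / 1.08430 = 0.948538
r = 0.948538 − 1 = -5.1462%, i.e. -5.15%.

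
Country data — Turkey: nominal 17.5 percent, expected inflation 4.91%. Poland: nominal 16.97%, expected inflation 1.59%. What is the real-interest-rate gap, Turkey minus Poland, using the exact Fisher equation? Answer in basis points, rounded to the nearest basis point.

Turkey: (1 + 0.1750)/(1 + 0.0491) − 1 = 12.0008%
Poland: (1 + 0.1697)/(1 + 0.0159) − 1 = 15.1393%
Differential = 12.0008% − 15.1393% = -3.1385% → -314 basis points.

-314 basis points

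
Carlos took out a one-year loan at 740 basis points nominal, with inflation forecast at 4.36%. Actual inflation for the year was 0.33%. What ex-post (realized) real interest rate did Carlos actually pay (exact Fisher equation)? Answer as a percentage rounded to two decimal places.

7.05%

Ex-post: (1 + 0.0740)/(1 + 0.0033) − 1 = 7.0467%
So the realized real rate is 7.05%.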